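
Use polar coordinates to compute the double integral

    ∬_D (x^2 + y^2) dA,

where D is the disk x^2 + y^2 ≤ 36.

The region D is 0 ≤ r ≤ 6, 0 ≤ θ ≤ 2π in polar coordinates, where x = r cos(θ), y = r sin(θ), and dA = r dr dθ.

Under the substitution, the integrand becomes r^2, so

    ∬_D (x^2 + y^2) dA = ∫_{0}^{2π} ∫_{0}^{6} (r^2) · r dr dθ.

Inner integral (in r): ∫_{0}^{6} (r^2) · r dr = 324.

Outer integral (in θ): ∫_{0}^{2π} (324) dθ = 648π.

Therefore ∬_D (x^2 + y^2) dA = 648π.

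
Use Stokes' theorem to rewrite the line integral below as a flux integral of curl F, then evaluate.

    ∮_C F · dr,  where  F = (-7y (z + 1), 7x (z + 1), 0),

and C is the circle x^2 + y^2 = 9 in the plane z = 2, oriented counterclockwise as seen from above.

Let S be the flat disk x^2 + y^2 ≤ 9 in the plane z = 2, with upward unit normal n̂ = ẑ. By Stokes' theorem,

    ∮_C F · dr = ∬_S (∇ × F) · n̂ dS = ∬_D (curl F)_z dA,

where D is the disk x^2 + y^2 ≤ 9.

Compute the curl of F = (-7y (z + 1), 7x (z + 1), 0):
    (∇ × F)_x = ∂F_z/∂y - ∂F_y/∂z = -7x,
    (∇ × F)_y = ∂F_x/∂z - ∂F_z/∂x = -7y,
    (∇ × F)_z = ∂F_y/∂x - ∂F_x/∂y = 14z + 14.

On z = 2, (curl F)_z = 42.

Convert to polar (x = r cos θ, y = r sin θ, dA = r dr dθ); the integrand becomes 42, so

    ∬_D (curl F)_z dA = ∫_0^{2π} ∫_0^{3} (42) · r dr dθ.

Inner (r from 0 to 3): 189.
Outer (θ from 0 to 2π): 378π.

Therefore ∮_C F · dr = 378π.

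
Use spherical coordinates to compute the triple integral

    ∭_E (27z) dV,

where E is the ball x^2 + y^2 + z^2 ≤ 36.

In spherical coordinates, x = ρ sin(φ) cos(θ), y = ρ sin(φ) sin(θ), z = ρ cos(φ), and dV = ρ^2 sin(φ) dρ dφ dθ.

The integrand becomes 27ρ cos(φ), so

    ∭_E (27z) dV = ∫_{0}^{2π} ∫_{0}^{π} ∫_{0}^{6} (27ρ cos(φ)) · ρ^2 sin(φ) dρ dφ dθ.

Inner (ρ): 4374sin(2φ).
Middle (φ): 0.
Outer (θ): 0.

Therefore the triple integral equals 0.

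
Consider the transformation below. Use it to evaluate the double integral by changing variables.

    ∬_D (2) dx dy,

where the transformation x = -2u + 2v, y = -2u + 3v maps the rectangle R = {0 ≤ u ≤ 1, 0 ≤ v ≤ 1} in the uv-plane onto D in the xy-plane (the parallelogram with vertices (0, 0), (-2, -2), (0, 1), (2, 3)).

Compute the Jacobian determinant of (x, y) with respect to (u, v):

    ∂(x,y)/∂(u,v) = | -2  2 | = (-2)(3) - (2)(-2) = -2.
                   | -2  3 |

Its absolute value is |J| = 2 (the area scaling factor).

Substituting x = -2u + 2v, y = -2u + 3v into the integrand,

    2 → 2,

so the integral becomes

    ∬_R (2) · |J| du dv = ∫_0^1 ∫_0^1 (4) dv du.

Inner (v): 4.
Outer (u): 4.

Therefore ∬_D (2) dx dy = 4.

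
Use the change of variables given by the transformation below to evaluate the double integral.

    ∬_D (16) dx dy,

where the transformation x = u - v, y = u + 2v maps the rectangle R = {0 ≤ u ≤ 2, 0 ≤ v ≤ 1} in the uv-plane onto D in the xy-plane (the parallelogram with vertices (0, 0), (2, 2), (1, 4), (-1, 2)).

Compute the Jacobian determinant of (x, y) with respect to (u, v):

    ∂(x,y)/∂(u,v) = | 1  -1 | = (1)(2) - (-1)(1) = 3.
                   | 1  2 |

Its absolute value is |J| = 3 (the area scaling factor).

Substituting x = u - v, y = u + 2v into the integrand,

    16 → 16,

so the integral becomes

    ∬_R (16) · |J| du dv = ∫_0^2 ∫_0^1 (48) dv du.

Inner (v): 48.
Outer (u): 96.

Therefore ∬_D (16) dx dy = 96.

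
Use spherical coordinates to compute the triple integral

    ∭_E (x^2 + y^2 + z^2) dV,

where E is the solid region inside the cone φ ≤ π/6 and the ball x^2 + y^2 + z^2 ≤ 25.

In spherical coordinates, x = ρ sin(φ) cos(θ), y = ρ sin(φ) sin(θ), z = ρ cos(φ), and dV = ρ^2 sin(φ) dρ dφ dθ.

The integrand becomes ρ^2, so

    ∭_E (x^2 + y^2 + z^2) dV = ∫_{0}^{2π} ∫_{0}^{π/6} ∫_{0}^{5} (ρ^2) · ρ^2 sin(φ) dρ dφ dθ.

Inner (ρ): 625sin(φ).
Middle (φ): 625 - 625sqrt(3)/2.
Outer (θ): 625π (2 - sqrt(3)).

Therefore the triple integral equals 625π (2 - sqrt(3)).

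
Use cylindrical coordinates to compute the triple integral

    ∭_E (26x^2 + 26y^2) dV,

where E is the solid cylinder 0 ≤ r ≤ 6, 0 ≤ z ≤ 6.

In cylindrical coordinates, x = r cos(θ), y = r sin(θ), z = z, and dV = r dr dθ dz.

The integrand becomes 26r^2, so

    ∭_E (26x^2 + 26y^2) dV = ∫_{0}^{2π} ∫_{0}^{6} ∫_{0}^{6} (26r^2) · r dz dr dθ.

Inner (z): 156r^3.
Middle (r from 0 to 6): 50544.
Outer (θ): 101088π.

Therefore the triple integral equals 101088π.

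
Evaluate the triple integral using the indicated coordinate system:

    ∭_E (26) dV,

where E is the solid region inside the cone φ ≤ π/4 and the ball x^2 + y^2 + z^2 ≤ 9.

In spherical coordinates, x = ρ sin(φ) cos(θ), y = ρ sin(φ) sin(θ), z = ρ cos(φ), and dV = ρ^2 sin(φ) dρ dφ dθ.

The integrand becomes 26, so

    ∭_E (26) dV = ∫_{0}^{2π} ∫_{0}^{π/4} ∫_{0}^{3} (26) · ρ^2 sin(φ) dρ dφ dθ.

Inner (ρ): 234sin(φ).
Middle (φ): 234 - 117sqrt(2).
Outer (θ): 234π (2 - sqrt(2)).

Therefore the triple integral equals 234π (2 - sqrt(2)).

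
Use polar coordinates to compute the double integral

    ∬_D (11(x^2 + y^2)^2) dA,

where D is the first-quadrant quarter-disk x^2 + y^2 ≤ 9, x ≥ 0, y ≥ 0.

The region D is 0 ≤ r ≤ 3, 0 ≤ θ ≤ π/2 in polar coordinates, where x = r cos(θ), y = r sin(θ), and dA = r dr dθ.

Under the substitution, the integrand becomes 11r^4, so

    ∬_D (11(x^2 + y^2)^2) dA = ∫_{0}^{π/2} ∫_{0}^{3} (11r^4) · r dr dθ.

Inner integral (in r): ∫_{0}^{3} (11r^4) · r dr = 2673/2.

Outer integral (in θ): ∫_{0}^{π/2} (2673/2) dθ = 2673π/4.

Therefore ∬_D (11(x^2 + y^2)^2) dA = 2673π/4.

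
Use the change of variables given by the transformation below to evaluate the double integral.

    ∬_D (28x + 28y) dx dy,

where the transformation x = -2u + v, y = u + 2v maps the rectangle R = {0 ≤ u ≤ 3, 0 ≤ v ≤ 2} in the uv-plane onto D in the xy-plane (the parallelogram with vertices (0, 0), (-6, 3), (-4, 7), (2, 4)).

Compute the Jacobian determinant of (x, y) with respect to (u, v):

    ∂(x,y)/∂(u,v) = | -2  1 | = (-2)(2) - (1)(1) = -5.
                   | 1  2 |

Its absolute value is |J| = 5 (the area scaling factor).

Substituting x = -2u + v, y = u + 2v into the integrand,

    28x + 28y → -28u + 84v,

so the integral becomes

    ∬_R (-28u + 84v) · |J| du dv = ∫_0^3 ∫_0^2 (-140u + 420v) dv du.

Inner (v): 840 - 280u.
Outer (u): 1260.

Therefore ∬_D (28x + 28y) dx dy = 1260.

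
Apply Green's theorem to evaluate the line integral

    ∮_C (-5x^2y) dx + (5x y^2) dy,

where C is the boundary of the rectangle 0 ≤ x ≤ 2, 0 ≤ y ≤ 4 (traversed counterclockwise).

Green's theorem converts the closed line integral into a double integral over the enclosed region D:

    ∮_C P dx + Q dy = ∬_D (∂Q/∂x - ∂P/∂y) dA.

Here P = -5x^2y, Q = 5x y^2, so

    ∂Q/∂x = 5y^2,    ∂P/∂y = -5x^2,
    ∂Q/∂x - ∂P/∂y = 5x^2 + 5y^2.

D is the region 0 ≤ x ≤ 2, 0 ≤ y ≤ 4. Evaluating the double integral:

    ∬_D (5x^2 + 5y^2) dA = ∫_0^{2} ∫_0^{4} (5x^2 + 5y^2) dy dx.

Inner (y from 0 to 4): 20x^2 + 320/3.
Outer (x from 0 to 2): 800/3.

Therefore ∮_C P dx + Q dy = 800/3.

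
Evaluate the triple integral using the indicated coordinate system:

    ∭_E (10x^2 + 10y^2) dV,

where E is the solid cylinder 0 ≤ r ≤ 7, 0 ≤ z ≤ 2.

In cylindrical coordinates, x = r cos(θ), y = r sin(θ), z = z, and dV = r dr dθ dz.

The integrand becomes 10r^2, so

    ∭_E (10x^2 + 10y^2) dV = ∫_{0}^{2π} ∫_{0}^{7} ∫_{0}^{2} (10r^2) · r dz dr dθ.

Inner (z): 20r^3.
Middle (r from 0 to 7): 12005.
Outer (θ): 24010π.

Therefore the triple integral equals 24010π.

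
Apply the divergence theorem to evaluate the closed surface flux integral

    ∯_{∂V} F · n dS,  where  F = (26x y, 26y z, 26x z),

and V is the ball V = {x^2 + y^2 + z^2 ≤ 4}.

By the divergence theorem,

    ∯_{∂V} F · n dS = ∭_V (∇ · F) dV.

Compute the divergence:
    ∇ · F = ∂F_x/∂x + ∂F_y/∂y + ∂F_z/∂z = 26y + 26z + 26x = 26x + 26y + 26z.

In spherical coordinates, x = ρ sin(φ) cos(θ), y = ρ sin(φ) sin(θ), z = ρ cos(φ), dV = ρ^2 sin(φ) dρ dφ dθ, with 0 ≤ ρ ≤ 2, 0 ≤ φ ≤ π, 0 ≤ θ ≤ 2π.

The integrand, after substitution and multiplying by the volume element, becomes (26ρ (sqrt(2)sin(φ)sin(θ + π/4) + cos(φ))) · ρ^2 sin(φ), so

    ∭_V (∇·F) dV = ∫_0^{2π} ∫_0^{π} ∫_0^{2} (26ρ (sqrt(2)sin(φ)sin(θ + π/4) + cos(φ))) · ρ^2 sin(φ) dρ dφ dθ.

Inner (ρ from 0 to 2): 104(sqrt(2)sin(φ)sin(θ + π/4) + cos(φ))sin(φ).
Middle (φ from 0 to π): 52sqrt(2)π sin(θ + π/4).
Outer (θ from 0 to 2π): 0.

Therefore ∯_{∂V} F · n dS = 0.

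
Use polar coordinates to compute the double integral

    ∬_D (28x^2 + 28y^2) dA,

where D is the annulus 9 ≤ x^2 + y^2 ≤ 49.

The region D is 3 ≤ r ≤ 7, 0 ≤ θ ≤ 2π in polar coordinates, where x = r cos(θ), y = r sin(θ), and dA = r dr dθ.

Under the substitution, the integrand becomes 28r^2, so

    ∬_D (28x^2 + 28y^2) dA = ∫_{0}^{2π} ∫_{3}^{7} (28r^2) · r dr dθ.

Inner integral (in r): ∫_{3}^{7} (28r^2) · r dr = 16240.

Outer integral (in θ): ∫_{0}^{2π} (16240) dθ = 32480π.

Therefore ∬_D (28x^2 + 28y^2) dA = 32480π.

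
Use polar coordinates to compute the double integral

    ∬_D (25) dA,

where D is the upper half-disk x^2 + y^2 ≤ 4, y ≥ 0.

The region D is 0 ≤ r ≤ 2, 0 ≤ θ ≤ π in polar coordinates, where x = r cos(θ), y = r sin(θ), and dA = r dr dθ.

Under the substitution, the integrand becomes 25, so

    ∬_D (25) dA = ∫_{0}^{π} ∫_{0}^{2} (25) · r dr dθ.

Inner integral (in r): ∫_{0}^{2} (25) · r dr = 50.

Outer integral (in θ): ∫_{0}^{π} (50) dθ = 50π.

Therefore ∬_D (25) dA = 50π.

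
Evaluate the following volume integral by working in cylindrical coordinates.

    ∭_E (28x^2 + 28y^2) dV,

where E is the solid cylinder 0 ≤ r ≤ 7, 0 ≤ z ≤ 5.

In cylindrical coordinates, x = r cos(θ), y = r sin(θ), z = z, and dV = r dr dθ dz.

The integrand becomes 28r^2, so

    ∭_E (28x^2 + 28y^2) dV = ∫_{0}^{2π} ∫_{0}^{7} ∫_{0}^{5} (28r^2) · r dz dr dθ.

Inner (z): 140r^3.
Middle (r from 0 to 7): 84035.
Outer (θ): 168070π.

Therefore the triple integral equals 168070π.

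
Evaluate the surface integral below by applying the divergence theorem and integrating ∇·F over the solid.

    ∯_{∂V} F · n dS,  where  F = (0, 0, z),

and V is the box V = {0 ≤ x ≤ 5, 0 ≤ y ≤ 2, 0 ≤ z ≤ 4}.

By the divergence theorem,

    ∯_{∂V} F · n dS = ∭_V (∇ · F) dV.

Compute the divergence:
    ∇ · F = ∂F_x/∂x + ∂F_y/∂y + ∂F_z/∂z = 0 + 0 + 1 = 1.

V is a rectangular box, so dV = dx dy dz with 0 ≤ x ≤ 5, 0 ≤ y ≤ 2, 0 ≤ z ≤ 4.

Integrate (1) over V as an iterated integral:

    ∭_V (∇·F) dV = ∫_0^{5} ∫_0^{2} ∫_0^{4} (1) dz dy dx.

Inner (z from 0 to 4): 4.
Middle (y from 0 to 2): 8.
Outer (x from 0 to 5): 40.

Therefore ∯_{∂V} F · n dS = 40.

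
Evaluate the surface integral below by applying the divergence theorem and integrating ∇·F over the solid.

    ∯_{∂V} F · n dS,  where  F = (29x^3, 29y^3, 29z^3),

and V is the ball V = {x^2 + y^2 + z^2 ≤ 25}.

By the divergence theorem,

    ∯_{∂V} F · n dS = ∭_V (∇ · F) dV.

Compute the divergence:
    ∇ · F = ∂F_x/∂x + ∂F_y/∂y + ∂F_z/∂z = 87x^2 + 87y^2 + 87z^2.

In spherical coordinates, x = ρ sin(φ) cos(θ), y = ρ sin(φ) sin(θ), z = ρ cos(φ), dV = ρ^2 sin(φ) dρ dφ dθ, with 0 ≤ ρ ≤ 5, 0 ≤ φ ≤ π, 0 ≤ θ ≤ 2π.

The integrand, after substitution and multiplying by the volume element, becomes (87ρ^2) · ρ^2 sin(φ), so

    ∭_V (∇·F) dV = ∫_0^{2π} ∫_0^{π} ∫_0^{5} (87ρ^2) · ρ^2 sin(φ) dρ dφ dθ.

Inner (ρ from 0 to 5): 54375sin(φ).
Middle (φ from 0 to π): 108750.
Outer (θ from 0 to 2π): 217500π.

Therefore ∯_{∂V} F · n dS = 217500π.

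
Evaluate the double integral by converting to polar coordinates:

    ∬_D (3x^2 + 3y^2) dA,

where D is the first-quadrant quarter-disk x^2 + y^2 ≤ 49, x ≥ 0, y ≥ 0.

The region D is 0 ≤ r ≤ 7, 0 ≤ θ ≤ π/2 in polar coordinates, where x = r cos(θ), y = r sin(θ), and dA = r dr dθ.

Under the substitution, the integrand becomes 3r^2, so

    ∬_D (3x^2 + 3y^2) dA = ∫_{0}^{π/2} ∫_{0}^{7} (3r^2) · r dr dθ.

Inner integral (in r): ∫_{0}^{7} (3r^2) · r dr = 7203/4.

Outer integral (in θ): ∫_{0}^{π/2} (7203/4) dθ = 7203π/8.

Therefore ∬_D (3x^2 + 3y^2) dA = 7203π/8.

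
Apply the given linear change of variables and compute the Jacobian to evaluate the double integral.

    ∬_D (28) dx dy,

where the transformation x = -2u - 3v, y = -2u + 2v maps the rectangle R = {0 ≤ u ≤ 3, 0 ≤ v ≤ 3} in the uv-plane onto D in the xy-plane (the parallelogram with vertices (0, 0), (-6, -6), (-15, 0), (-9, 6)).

Compute the Jacobian determinant of (x, y) with respect to (u, v):

    ∂(x,y)/∂(u,v) = | -2  -3 | = (-2)(2) - (-3)(-2) = -10.
                   | -2  2 |

Its absolute value is |J| = 10 (the area scaling factor).

Substituting x = -2u - 3v, y = -2u + 2v into the integrand,

    28 → 28,

so the integral becomes

    ∬_R (28) · |J| du dv = ∫_0^3 ∫_0^3 (280) dv du.

Inner (v): 840.
Outer (u): 2520.

Therefore ∬_D (28) dx dy = 2520.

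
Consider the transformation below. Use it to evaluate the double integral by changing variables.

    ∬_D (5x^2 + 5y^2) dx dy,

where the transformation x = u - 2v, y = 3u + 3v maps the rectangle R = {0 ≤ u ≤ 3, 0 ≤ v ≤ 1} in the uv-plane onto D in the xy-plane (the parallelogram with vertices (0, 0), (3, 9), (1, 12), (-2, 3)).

Compute the Jacobian determinant of (x, y) with respect to (u, v):

    ∂(x,y)/∂(u,v) = | 1  -2 | = (1)(3) - (-2)(3) = 9.
                   | 3  3 |

Its absolute value is |J| = 9 (the area scaling factor).

Substituting x = u - 2v, y = 3u + 3v into the integrand,

    5x^2 + 5y^2 → 50u^2 + 70u v + 65v^2,

so the integral becomes

    ∬_R (50u^2 + 70u v + 65v^2) · |J| du dv = ∫_0^3 ∫_0^1 (450u^2 + 630u v + 585v^2) dv du.

Inner (v): 450u^2 + 315u + 195.
Outer (u): 12105/2.

Therefore ∬_D (5x^2 + 5y^2) dx dy = 12105/2.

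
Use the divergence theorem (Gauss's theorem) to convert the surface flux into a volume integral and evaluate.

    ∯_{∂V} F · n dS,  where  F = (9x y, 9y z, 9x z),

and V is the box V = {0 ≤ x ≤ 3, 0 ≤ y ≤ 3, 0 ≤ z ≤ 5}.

By the divergence theorem,

    ∯_{∂V} F · n dS = ∭_V (∇ · F) dV.

Compute the divergence:
    ∇ · F = ∂F_x/∂x + ∂F_y/∂y + ∂F_z/∂z = 9y + 9z + 9x = 9x + 9y + 9z.

V is a rectangular box, so dV = dx dy dz with 0 ≤ x ≤ 3, 0 ≤ y ≤ 3, 0 ≤ z ≤ 5.

Integrate (9x + 9y + 9z) over V as an iterated integral:

    ∭_V (∇·F) dV = ∫_0^{3} ∫_0^{3} ∫_0^{5} (9x + 9y + 9z) dz dy dx.

Inner (z from 0 to 5): 45x + 45y + 225/2.
Middle (y from 0 to 3): 135x + 540.
Outer (x from 0 to 3): 4455/2.

Therefore ∯_{∂V} F · n dS = 4455/2.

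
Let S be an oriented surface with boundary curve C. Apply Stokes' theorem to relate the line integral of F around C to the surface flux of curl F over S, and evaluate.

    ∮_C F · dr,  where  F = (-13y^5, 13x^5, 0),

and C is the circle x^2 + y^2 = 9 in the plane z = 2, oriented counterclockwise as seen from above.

Let S be the flat disk x^2 + y^2 ≤ 9 in the plane z = 2, with upward unit normal n̂ = ẑ. By Stokes' theorem,

    ∮_C F · dr = ∬_S (∇ × F) · n̂ dS = ∬_D (curl F)_z dA,

where D is the disk x^2 + y^2 ≤ 9.

Compute the curl of F = (-13y^5, 13x^5, 0):
    (∇ × F)_x = ∂F_z/∂y - ∂F_y/∂z = 0,
    (∇ × F)_y = ∂F_x/∂z - ∂F_z/∂x = 0,
    (∇ × F)_z = ∂F_y/∂x - ∂F_x/∂y = 65x^4 + 65y^4.

On z = 2, (curl F)_z = 65x^4 + 65y^4.

Convert to polar (x = r cos θ, y = r sin θ, dA = r dr dθ); the integrand becomes 65r^4(sin(θ)^4 + cos(θ)^4), so

    ∬_D (curl F)_z dA = ∫_0^{2π} ∫_0^{3} (65r^4(sin(θ)^4 + cos(θ)^4)) · r dr dθ.

Inner (r from 0 to 3): 15795sin(θ)^4/2 + 15795cos(θ)^4/2.
Outer (θ from 0 to 2π): 47385π/4.

Therefore ∮_C F · dr = 47385π/4.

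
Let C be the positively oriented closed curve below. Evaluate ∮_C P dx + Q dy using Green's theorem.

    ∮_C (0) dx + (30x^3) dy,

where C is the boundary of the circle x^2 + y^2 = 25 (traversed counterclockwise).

Green's theorem converts the closed line integral into a double integral over the enclosed region D:

    ∮_C P dx + Q dy = ∬_D (∂Q/∂x - ∂P/∂y) dA.

Here P = 0, Q = 30x^3, so

    ∂Q/∂x = 90x^2,    ∂P/∂y = 0,
    ∂Q/∂x - ∂P/∂y = 90x^2.

D is the region x^2 + y^2 ≤ 25. Evaluating the double integral:

In polar coordinates (x = r cos θ, y = r sin θ, dA = r dr dθ) the integrand becomes 90r^2cos(θ)^2, so

    ∬_D (90x^2) dA = ∫_0^{2π} ∫_0^{5} (90r^2cos(θ)^2) · r dr dθ.

Inner (r from 0 to 5): 28125cos(θ)^2/2.
Outer (θ from 0 to 2π): 28125π/2.

Therefore ∮_C P dx + Q dy = 28125π/2.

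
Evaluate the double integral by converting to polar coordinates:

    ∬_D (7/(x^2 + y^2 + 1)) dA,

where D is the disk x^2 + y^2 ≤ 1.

The region D is 0 ≤ r ≤ 1, 0 ≤ θ ≤ 2π in polar coordinates, where x = r cos(θ), y = r sin(θ), and dA = r dr dθ.

Under the substitution, the integrand becomes 7/(r^2 + 1), so

    ∬_D (7/(x^2 + y^2 + 1)) dA = ∫_{0}^{2π} ∫_{0}^{1} (7/(r^2 + 1)) · r dr dθ.

Inner integral (in r): ∫_{0}^{1} (7/(r^2 + 1)) · r dr = 7log(2)/2.

Outer integral (in θ): ∫_{0}^{2π} (7log(2)/2) dθ = 7π log(2).

Therefore ∬_D (7/(x^2 + y^2 + 1)) dA = 7π log(2).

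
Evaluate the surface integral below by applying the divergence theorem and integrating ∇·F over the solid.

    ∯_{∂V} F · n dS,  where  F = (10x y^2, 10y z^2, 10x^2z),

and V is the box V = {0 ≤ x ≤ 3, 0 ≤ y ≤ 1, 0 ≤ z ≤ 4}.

By the divergence theorem,

    ∯_{∂V} F · n dS = ∭_V (∇ · F) dV.

Compute the divergence:
    ∇ · F = ∂F_x/∂x + ∂F_y/∂y + ∂F_z/∂z = 10y^2 + 10z^2 + 10x^2 = 10x^2 + 10y^2 + 10z^2.

V is a rectangular box, so dV = dx dy dz with 0 ≤ x ≤ 3, 0 ≤ y ≤ 1, 0 ≤ z ≤ 4.

Integrate (10x^2 + 10y^2 + 10z^2) over V as an iterated integral:

    ∭_V (∇·F) dV = ∫_0^{3} ∫_0^{1} ∫_0^{4} (10x^2 + 10y^2 + 10z^2) dz dy dx.

Inner (z from 0 to 4): 40x^2 + 40y^2 + 640/3.
Middle (y from 0 to 1): 40x^2 + 680/3.
Outer (x from 0 to 3): 1040.

Therefore ∯_{∂V} F · n dS = 1040.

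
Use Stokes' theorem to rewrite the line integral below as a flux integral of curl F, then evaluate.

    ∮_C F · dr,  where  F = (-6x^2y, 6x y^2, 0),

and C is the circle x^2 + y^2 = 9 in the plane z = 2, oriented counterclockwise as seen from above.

Let S be the flat disk x^2 + y^2 ≤ 9 in the plane z = 2, with upward unit normal n̂ = ẑ. By Stokes' theorem,

    ∮_C F · dr = ∬_S (∇ × F) · n̂ dS = ∬_D (curl F)_z dA,

where D is the disk x^2 + y^2 ≤ 9.

Compute the curl of F = (-6x^2y, 6x y^2, 0):
    (∇ × F)_x = ∂F_z/∂y - ∂F_y/∂z = 0,
    (∇ × F)_y = ∂F_x/∂z - ∂F_z/∂x = 0,
    (∇ × F)_z = ∂F_y/∂x - ∂F_x/∂y = 6x^2 + 6y^2.

On z = 2, (curl F)_z = 6x^2 + 6y^2.

Convert to polar (x = r cos θ, y = r sin θ, dA = r dr dθ); the integrand becomes 6r^2, so

    ∬_D (curl F)_z dA = ∫_0^{2π} ∫_0^{3} (6r^2) · r dr dθ.

Inner (r from 0 to 3): 243/2.
Outer (θ from 0 to 2π): 243π.

Therefore ∮_C F · dr = 243π.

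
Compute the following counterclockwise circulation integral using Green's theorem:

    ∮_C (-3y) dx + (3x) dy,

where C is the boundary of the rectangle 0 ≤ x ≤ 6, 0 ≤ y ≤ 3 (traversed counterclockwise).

Green's theorem converts the closed line integral into a double integral over the enclosed region D:

    ∮_C P dx + Q dy = ∬_D (∂Q/∂x - ∂P/∂y) dA.

Here P = -3y, Q = 3x, so

    ∂Q/∂x = 3,    ∂P/∂y = -3,
    ∂Q/∂x - ∂P/∂y = 6.

D is the region 0 ≤ x ≤ 6, 0 ≤ y ≤ 3. Evaluating the double integral:

    ∬_D (6) dA = ∫_0^{6} ∫_0^{3} (6) dy dx.

Inner (y from 0 to 3): 18.
Outer (x from 0 to 6): 108.

Therefore ∮_C P dx + Q dy = 108.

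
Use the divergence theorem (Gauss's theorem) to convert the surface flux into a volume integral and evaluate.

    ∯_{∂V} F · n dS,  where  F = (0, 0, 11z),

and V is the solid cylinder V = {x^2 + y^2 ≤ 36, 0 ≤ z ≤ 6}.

By the divergence theorem,

    ∯_{∂V} F · n dS = ∭_V (∇ · F) dV.

Compute the divergence:
    ∇ · F = ∂F_x/∂x + ∂F_y/∂y + ∂F_z/∂z = 0 + 0 + 11 = 11.

In cylindrical coordinates, x = r cos(θ), y = r sin(θ), z = z, dV = r dr dθ dz, with 0 ≤ r ≤ 6, 0 ≤ θ ≤ 2π, 0 ≤ z ≤ 6.

The integrand, after substitution and multiplying by the volume element, becomes (11) · r, so

    ∭_V (∇·F) dV = ∫_0^{2π} ∫_0^{6} ∫_0^{6} (11) · r dz dr dθ.

Inner (z from 0 to 6): 66r.
Middle (r from 0 to 6): 1188.
Outer (θ from 0 to 2π): 2376π.

Therefore ∯_{∂V} F · n dS = 2376π.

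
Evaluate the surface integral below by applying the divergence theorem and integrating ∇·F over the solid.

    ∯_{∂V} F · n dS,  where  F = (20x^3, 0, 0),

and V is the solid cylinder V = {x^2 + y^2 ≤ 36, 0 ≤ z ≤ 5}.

By the divergence theorem,

    ∯_{∂V} F · n dS = ∭_V (∇ · F) dV.

Compute the divergence:
    ∇ · F = ∂F_x/∂x + ∂F_y/∂y + ∂F_z/∂z = 60x^2 + 0 + 0 = 60x^2.

In cylindrical coordinates, x = r cos(θ), y = r sin(θ), z = z, dV = r dr dθ dz, with 0 ≤ r ≤ 6, 0 ≤ θ ≤ 2π, 0 ≤ z ≤ 5.

The integrand, after substitution and multiplying by the volume element, becomes (60r^2cos(θ)^2) · r, so

    ∭_V (∇·F) dV = ∫_0^{2π} ∫_0^{6} ∫_0^{5} (60r^2cos(θ)^2) · r dz dr dθ.

Inner (z from 0 to 5): 300r^3cos(θ)^2.
Middle (r from 0 to 6): 97200cos(θ)^2.
Outer (θ from 0 to 2π): 97200π.

Therefore ∯_{∂V} F · n dS = 97200π.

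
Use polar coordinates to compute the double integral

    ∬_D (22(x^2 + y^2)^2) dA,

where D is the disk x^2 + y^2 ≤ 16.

The region D is 0 ≤ r ≤ 4, 0 ≤ θ ≤ 2π in polar coordinates, where x = r cos(θ), y = r sin(θ), and dA = r dr dθ.

Under the substitution, the integrand becomes 22r^4, so

    ∬_D (22(x^2 + y^2)^2) dA = ∫_{0}^{2π} ∫_{0}^{4} (22r^4) · r dr dθ.

Inner integral (in r): ∫_{0}^{4} (22r^4) · r dr = 45056/3.

Outer integral (in θ): ∫_{0}^{2π} (45056/3) dθ = 90112π/3.

Therefore ∬_D (22(x^2 + y^2)^2) dA = 90112π/3.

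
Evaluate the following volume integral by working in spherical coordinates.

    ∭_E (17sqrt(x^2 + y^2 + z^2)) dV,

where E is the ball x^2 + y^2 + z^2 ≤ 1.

In spherical coordinates, x = ρ sin(φ) cos(θ), y = ρ sin(φ) sin(θ), z = ρ cos(φ), and dV = ρ^2 sin(φ) dρ dφ dθ.

The integrand becomes 17ρ, so

    ∭_E (17sqrt(x^2 + y^2 + z^2)) dV = ∫_{0}^{2π} ∫_{0}^{π} ∫_{0}^{1} (17ρ) · ρ^2 sin(φ) dρ dφ dθ.

Inner (ρ): 17sin(φ)/4.
Middle (φ): 17/2.
Outer (θ): 17π.

Therefore the triple integral equals 17π.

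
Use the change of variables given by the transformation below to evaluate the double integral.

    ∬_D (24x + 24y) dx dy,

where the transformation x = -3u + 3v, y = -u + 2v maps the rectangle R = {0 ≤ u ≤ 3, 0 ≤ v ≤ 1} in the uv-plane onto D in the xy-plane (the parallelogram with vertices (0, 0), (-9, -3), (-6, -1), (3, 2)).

Compute the Jacobian determinant of (x, y) with respect to (u, v):

    ∂(x,y)/∂(u,v) = | -3  3 | = (-3)(2) - (3)(-1) = -3.
                   | -1  2 |

Its absolute value is |J| = 3 (the area scaling factor).

Substituting x = -3u + 3v, y = -u + 2v into the integrand,

    24x + 24y → -96u + 120v,

so the integral becomes

    ∬_R (-96u + 120v) · |J| du dv = ∫_0^3 ∫_0^1 (-288u + 360v) dv du.

Inner (v): 180 - 288u.
Outer (u): -756.

Therefore ∬_D (24x + 24y) dx dy = -756.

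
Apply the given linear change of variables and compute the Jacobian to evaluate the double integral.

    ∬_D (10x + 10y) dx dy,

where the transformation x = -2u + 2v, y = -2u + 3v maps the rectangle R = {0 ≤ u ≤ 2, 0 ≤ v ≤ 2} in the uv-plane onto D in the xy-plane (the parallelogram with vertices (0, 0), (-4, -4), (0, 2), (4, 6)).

Compute the Jacobian determinant of (x, y) with respect to (u, v):

    ∂(x,y)/∂(u,v) = | -2  2 | = (-2)(3) - (2)(-2) = -2.
                   | -2  3 |

Its absolute value is |J| = 2 (the area scaling factor).

Substituting x = -2u + 2v, y = -2u + 3v into the integrand,

    10x + 10y → -40u + 50v,

so the integral becomes

    ∬_R (-40u + 50v) · |J| du dv = ∫_0^2 ∫_0^2 (-80u + 100v) dv du.

Inner (v): 200 - 160u.
Outer (u): 80.

Therefore ∬_D (10x + 10y) dx dy = 80.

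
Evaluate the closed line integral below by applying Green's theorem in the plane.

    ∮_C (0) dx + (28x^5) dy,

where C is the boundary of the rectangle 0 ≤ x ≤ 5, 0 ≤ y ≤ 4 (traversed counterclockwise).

Green's theorem converts the closed line integral into a double integral over the enclosed region D:

    ∮_C P dx + Q dy = ∬_D (∂Q/∂x - ∂P/∂y) dA.

Here P = 0, Q = 28x^5, so

    ∂Q/∂x = 140x^4,    ∂P/∂y = 0,
    ∂Q/∂x - ∂P/∂y = 140x^4.

D is the region 0 ≤ x ≤ 5, 0 ≤ y ≤ 4. Evaluating the double integral:

    ∬_D (140x^4) dA = ∫_0^{5} ∫_0^{4} (140x^4) dy dx.

Inner (y from 0 to 4): 560x^4.
Outer (x from 0 to 5): 350000.

Therefore ∮_C P dx + Q dy = 350000.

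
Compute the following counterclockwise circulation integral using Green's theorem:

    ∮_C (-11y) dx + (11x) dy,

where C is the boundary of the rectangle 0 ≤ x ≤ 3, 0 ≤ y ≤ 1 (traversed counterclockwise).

Green's theorem converts the closed line integral into a double integral over the enclosed region D:

    ∮_C P dx + Q dy = ∬_D (∂Q/∂x - ∂P/∂y) dA.

Here P = -11y, Q = 11x, so

    ∂Q/∂x = 11,    ∂P/∂y = -11,
    ∂Q/∂x - ∂P/∂y = 22.

D is the region 0 ≤ x ≤ 3, 0 ≤ y ≤ 1. Evaluating the double integral:

    ∬_D (22) dA = ∫_0^{3} ∫_0^{1} (22) dy dx.

Inner (y from 0 to 1): 22.
Outer (x from 0 to 3): 66.

Therefore ∮_C P dx + Q dy = 66.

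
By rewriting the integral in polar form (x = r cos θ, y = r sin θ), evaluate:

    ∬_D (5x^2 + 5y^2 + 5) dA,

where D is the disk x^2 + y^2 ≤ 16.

The region D is 0 ≤ r ≤ 4, 0 ≤ θ ≤ 2π in polar coordinates, where x = r cos(θ), y = r sin(θ), and dA = r dr dθ.

Under the substitution, the integrand becomes 5r^2 + 5, so

    ∬_D (5x^2 + 5y^2 + 5) dA = ∫_{0}^{2π} ∫_{0}^{4} (5r^2 + 5) · r dr dθ.

Inner integral (in r): ∫_{0}^{4} (5r^2 + 5) · r dr = 360.

Outer integral (in θ): ∫_{0}^{2π} (360) dθ = 720π.

Therefore ∬_D (5x^2 + 5y^2 + 5) dA = 720π.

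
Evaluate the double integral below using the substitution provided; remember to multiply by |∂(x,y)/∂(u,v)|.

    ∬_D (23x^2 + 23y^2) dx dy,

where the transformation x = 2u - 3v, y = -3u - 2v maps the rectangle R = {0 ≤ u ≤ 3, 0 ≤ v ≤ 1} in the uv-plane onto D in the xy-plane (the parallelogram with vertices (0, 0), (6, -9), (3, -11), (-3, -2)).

Compute the Jacobian determinant of (x, y) with respect to (u, v):

    ∂(x,y)/∂(u,v) = | 2  -3 | = (2)(-2) - (-3)(-3) = -13.
                   | -3  -2 |

Its absolute value is |J| = 13 (the area scaling factor).

Substituting x = 2u - 3v, y = -3u - 2v into the integrand,

    23x^2 + 23y^2 → 299u^2 + 299v^2,

so the integral becomes

    ∬_R (299u^2 + 299v^2) · |J| du dv = ∫_0^3 ∫_0^1 (3887u^2 + 3887v^2) dv du.

Inner (v): 3887u^2 + 3887/3.
Outer (u): 38870.

Therefore ∬_D (23x^2 + 23y^2) dx dy = 38870.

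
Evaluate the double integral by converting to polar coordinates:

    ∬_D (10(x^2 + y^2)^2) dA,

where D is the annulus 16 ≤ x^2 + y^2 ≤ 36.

The region D is 4 ≤ r ≤ 6, 0 ≤ θ ≤ 2π in polar coordinates, where x = r cos(θ), y = r sin(θ), and dA = r dr dθ.

Under the substitution, the integrand becomes 10r^4, so

    ∬_D (10(x^2 + y^2)^2) dA = ∫_{0}^{2π} ∫_{4}^{6} (10r^4) · r dr dθ.

Inner integral (in r): ∫_{4}^{6} (10r^4) · r dr = 212800/3.

Outer integral (in θ): ∫_{0}^{2π} (212800/3) dθ = 425600π/3.

Therefore ∬_D (10(x^2 + y^2)^2) dA = 425600π/3.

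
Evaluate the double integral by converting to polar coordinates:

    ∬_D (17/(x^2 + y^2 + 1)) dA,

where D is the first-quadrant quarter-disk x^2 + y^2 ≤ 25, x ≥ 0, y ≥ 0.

The region D is 0 ≤ r ≤ 5, 0 ≤ θ ≤ π/2 in polar coordinates, where x = r cos(θ), y = r sin(θ), and dA = r dr dθ.

Under the substitution, the integrand becomes 17/(r^2 + 1), so

    ∬_D (17/(x^2 + y^2 + 1)) dA = ∫_{0}^{π/2} ∫_{0}^{5} (17/(r^2 + 1)) · r dr dθ.

Inner integral (in r): ∫_{0}^{5} (17/(r^2 + 1)) · r dr = 17log(26)/2.

Outer integral (in θ): ∫_{0}^{π/2} (17log(26)/2) dθ = 17π log(26)/4.

Therefore ∬_D (17/(x^2 + y^2 + 1)) dA = 17π log(26)/4.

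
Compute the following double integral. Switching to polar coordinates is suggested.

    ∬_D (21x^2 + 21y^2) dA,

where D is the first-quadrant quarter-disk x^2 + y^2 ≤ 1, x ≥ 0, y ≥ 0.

The region D is 0 ≤ r ≤ 1, 0 ≤ θ ≤ π/2 in polar coordinates, where x = r cos(θ), y = r sin(θ), and dA = r dr dθ.

Under the substitution, the integrand becomes 21r^2, so

    ∬_D (21x^2 + 21y^2) dA = ∫_{0}^{π/2} ∫_{0}^{1} (21r^2) · r dr dθ.

Inner integral (in r): ∫_{0}^{1} (21r^2) · r dr = 21/4.

Outer integral (in θ): ∫_{0}^{π/2} (21/4) dθ = 21π/8.

Therefore ∬_D (21x^2 + 21y^2) dA = 21π/8.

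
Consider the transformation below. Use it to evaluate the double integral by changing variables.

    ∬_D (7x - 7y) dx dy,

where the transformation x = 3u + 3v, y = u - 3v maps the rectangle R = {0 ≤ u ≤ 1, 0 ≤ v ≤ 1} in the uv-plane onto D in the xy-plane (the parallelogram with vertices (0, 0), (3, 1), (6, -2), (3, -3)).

Compute the Jacobian determinant of (x, y) with respect to (u, v):

    ∂(x,y)/∂(u,v) = | 3  3 | = (3)(-3) - (3)(1) = -12.
                   | 1  -3 |

Its absolute value is |J| = 12 (the area scaling factor).

Substituting x = 3u + 3v, y = u - 3v into the integrand,

    7x - 7y → 14u + 42v,

so the integral becomes

    ∬_R (14u + 42v) · |J| du dv = ∫_0^1 ∫_0^1 (168u + 504v) dv du.

Inner (v): 168u + 252.
Outer (u): 336.

Therefore ∬_D (7x - 7y) dx dy = 336.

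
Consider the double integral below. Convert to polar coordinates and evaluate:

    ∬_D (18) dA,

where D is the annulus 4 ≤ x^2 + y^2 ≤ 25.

The region D is 2 ≤ r ≤ 5, 0 ≤ θ ≤ 2π in polar coordinates, where x = r cos(θ), y = r sin(θ), and dA = r dr dθ.

Under the substitution, the integrand becomes 18, so

    ∬_D (18) dA = ∫_{0}^{2π} ∫_{2}^{5} (18) · r dr dθ.

Inner integral (in r): ∫_{2}^{5} (18) · r dr = 189.

Outer integral (in θ): ∫_{0}^{2π} (189) dθ = 378π.

Therefore ∬_D (18) dA = 378π.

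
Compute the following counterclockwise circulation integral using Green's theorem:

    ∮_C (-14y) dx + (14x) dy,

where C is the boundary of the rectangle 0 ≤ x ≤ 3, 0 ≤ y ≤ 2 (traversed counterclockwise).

Green's theorem converts the closed line integral into a double integral over the enclosed region D:

    ∮_C P dx + Q dy = ∬_D (∂Q/∂x - ∂P/∂y) dA.

Here P = -14y, Q = 14x, so

    ∂Q/∂x = 14,    ∂P/∂y = -14,
    ∂Q/∂x - ∂P/∂y = 28.

D is the region 0 ≤ x ≤ 3, 0 ≤ y ≤ 2. Evaluating the double integral:

    ∬_D (28) dA = ∫_0^{3} ∫_0^{2} (28) dy dx.

Inner (y from 0 to 2): 56.
Outer (x from 0 to 3): 168.

Therefore ∮_C P dx + Q dy = 168.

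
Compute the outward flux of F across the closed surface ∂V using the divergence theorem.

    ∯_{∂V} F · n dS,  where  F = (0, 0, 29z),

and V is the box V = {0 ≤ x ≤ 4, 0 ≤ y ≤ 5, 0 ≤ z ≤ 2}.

By the divergence theorem,

    ∯_{∂V} F · n dS = ∭_V (∇ · F) dV.

Compute the divergence:
    ∇ · F = ∂F_x/∂x + ∂F_y/∂y + ∂F_z/∂z = 0 + 0 + 29 = 29.

V is a rectangular box, so dV = dx dy dz with 0 ≤ x ≤ 4, 0 ≤ y ≤ 5, 0 ≤ z ≤ 2.

Integrate (29) over V as an iterated integral:

    ∭_V (∇·F) dV = ∫_0^{4} ∫_0^{5} ∫_0^{2} (29) dz dy dx.

Inner (z from 0 to 2): 58.
Middle (y from 0 to 5): 290.
Outer (x from 0 to 4): 1160.

Therefore ∯_{∂V} F · n dS = 1160.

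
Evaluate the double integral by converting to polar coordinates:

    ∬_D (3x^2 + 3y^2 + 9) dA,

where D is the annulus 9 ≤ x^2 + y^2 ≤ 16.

The region D is 3 ≤ r ≤ 4, 0 ≤ θ ≤ 2π in polar coordinates, where x = r cos(θ), y = r sin(θ), and dA = r dr dθ.

Under the substitution, the integrand becomes 3r^2 + 9, so

    ∬_D (3x^2 + 3y^2 + 9) dA = ∫_{0}^{2π} ∫_{3}^{4} (3r^2 + 9) · r dr dθ.

Inner integral (in r): ∫_{3}^{4} (3r^2 + 9) · r dr = 651/4.

Outer integral (in θ): ∫_{0}^{2π} (651/4) dθ = 651π/2.

Therefore ∬_D (3x^2 + 3y^2 + 9) dA = 651π/2.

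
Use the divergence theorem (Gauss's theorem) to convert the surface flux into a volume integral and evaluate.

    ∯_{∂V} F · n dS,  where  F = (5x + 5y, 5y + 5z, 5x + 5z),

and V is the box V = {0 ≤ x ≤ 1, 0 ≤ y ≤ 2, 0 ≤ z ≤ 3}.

By the divergence theorem,

    ∯_{∂V} F · n dS = ∭_V (∇ · F) dV.

Compute the divergence:
    ∇ · F = ∂F_x/∂x + ∂F_y/∂y + ∂F_z/∂z = 5 + 5 + 5 = 15.

V is a rectangular box, so dV = dx dy dz with 0 ≤ x ≤ 1, 0 ≤ y ≤ 2, 0 ≤ z ≤ 3.

Integrate (15) over V as an iterated integral:

    ∭_V (∇·F) dV = ∫_0^{1} ∫_0^{2} ∫_0^{3} (15) dz dy dx.

Inner (z from 0 to 3): 45.
Middle (y from 0 to 2): 90.
Outer (x from 0 to 1): 90.

Therefore ∯_{∂V} F · n dS = 90.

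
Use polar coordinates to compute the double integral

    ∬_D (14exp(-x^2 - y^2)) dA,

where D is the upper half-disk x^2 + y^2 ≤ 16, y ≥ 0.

The region D is 0 ≤ r ≤ 4, 0 ≤ θ ≤ π in polar coordinates, where x = r cos(θ), y = r sin(θ), and dA = r dr dθ.

Under the substitution, the integrand becomes 14exp(-r^2), so

    ∬_D (14exp(-x^2 - y^2)) dA = ∫_{0}^{π} ∫_{0}^{4} (14exp(-r^2)) · r dr dθ.

Inner integral (in r): ∫_{0}^{4} (14exp(-r^2)) · r dr = 7 - 7exp(-16).

Outer integral (in θ): ∫_{0}^{π} (7 - 7exp(-16)) dθ = -7π exp(-16) + 7π.

Therefore ∬_D (14exp(-x^2 - y^2)) dA = -7π exp(-16) + 7π.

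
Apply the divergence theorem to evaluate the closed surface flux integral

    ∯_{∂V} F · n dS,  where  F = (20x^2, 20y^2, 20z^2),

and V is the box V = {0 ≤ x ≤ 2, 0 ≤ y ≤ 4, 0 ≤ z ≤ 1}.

By the divergence theorem,

    ∯_{∂V} F · n dS = ∭_V (∇ · F) dV.

Compute the divergence:
    ∇ · F = ∂F_x/∂x + ∂F_y/∂y + ∂F_z/∂z = 40x + 40y + 40z.

V is a rectangular box, so dV = dx dy dz with 0 ≤ x ≤ 2, 0 ≤ y ≤ 4, 0 ≤ z ≤ 1.

Integrate (40x + 40y + 40z) over V as an iterated integral:

    ∭_V (∇·F) dV = ∫_0^{2} ∫_0^{4} ∫_0^{1} (40x + 40y + 40z) dz dy dx.

Inner (z from 0 to 1): 40x + 40y + 20.
Middle (y from 0 to 4): 160x + 400.
Outer (x from 0 to 2): 1120.

Therefore ∯_{∂V} F · n dS = 1120.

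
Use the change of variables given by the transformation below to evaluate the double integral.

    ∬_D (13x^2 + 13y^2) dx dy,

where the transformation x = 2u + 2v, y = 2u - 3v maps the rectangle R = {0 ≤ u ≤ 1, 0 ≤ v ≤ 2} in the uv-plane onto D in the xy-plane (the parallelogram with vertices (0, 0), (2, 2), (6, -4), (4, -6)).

Compute the Jacobian determinant of (x, y) with respect to (u, v):

    ∂(x,y)/∂(u,v) = | 2  2 | = (2)(-3) - (2)(2) = -10.
                   | 2  -3 |

Its absolute value is |J| = 10 (the area scaling factor).

Substituting x = 2u + 2v, y = 2u - 3v into the integrand,

    13x^2 + 13y^2 → 104u^2 - 52u v + 169v^2,

so the integral becomes

    ∬_R (104u^2 - 52u v + 169v^2) · |J| du dv = ∫_0^1 ∫_0^2 (1040u^2 - 520u v + 1690v^2) dv du.

Inner (v): 2080u^2 - 1040u + 13520/3.
Outer (u): 4680.

Therefore ∬_D (13x^2 + 13y^2) dx dy = 4680.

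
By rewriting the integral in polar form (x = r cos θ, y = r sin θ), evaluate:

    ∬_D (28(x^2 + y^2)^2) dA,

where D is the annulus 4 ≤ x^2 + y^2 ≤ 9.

The region D is 2 ≤ r ≤ 3, 0 ≤ θ ≤ 2π in polar coordinates, where x = r cos(θ), y = r sin(θ), and dA = r dr dθ.

Under the substitution, the integrand becomes 28r^4, so

    ∬_D (28(x^2 + y^2)^2) dA = ∫_{0}^{2π} ∫_{2}^{3} (28r^4) · r dr dθ.

Inner integral (in r): ∫_{2}^{3} (28r^4) · r dr = 9310/3.

Outer integral (in θ): ∫_{0}^{2π} (9310/3) dθ = 18620π/3.

Therefore ∬_D (28(x^2 + y^2)^2) dA = 18620π/3.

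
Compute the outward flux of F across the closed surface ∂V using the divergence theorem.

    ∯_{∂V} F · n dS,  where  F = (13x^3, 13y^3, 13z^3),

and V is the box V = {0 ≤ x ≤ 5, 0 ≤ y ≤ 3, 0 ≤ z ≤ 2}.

By the divergence theorem,

    ∯_{∂V} F · n dS = ∭_V (∇ · F) dV.

Compute the divergence:
    ∇ · F = ∂F_x/∂x + ∂F_y/∂y + ∂F_z/∂z = 39x^2 + 39y^2 + 39z^2.

V is a rectangular box, so dV = dx dy dz with 0 ≤ x ≤ 5, 0 ≤ y ≤ 3, 0 ≤ z ≤ 2.

Integrate (39x^2 + 39y^2 + 39z^2) over V as an iterated integral:

    ∭_V (∇·F) dV = ∫_0^{5} ∫_0^{3} ∫_0^{2} (39x^2 + 39y^2 + 39z^2) dz dy dx.

Inner (z from 0 to 2): 78x^2 + 78y^2 + 104.
Middle (y from 0 to 3): 234x^2 + 1014.
Outer (x from 0 to 5): 14820.

Therefore ∯_{∂V} F · n dS = 14820.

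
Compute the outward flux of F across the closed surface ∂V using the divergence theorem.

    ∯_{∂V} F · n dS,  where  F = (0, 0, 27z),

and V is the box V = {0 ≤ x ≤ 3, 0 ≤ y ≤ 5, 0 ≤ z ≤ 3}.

By the divergence theorem,

    ∯_{∂V} F · n dS = ∭_V (∇ · F) dV.

Compute the divergence:
    ∇ · F = ∂F_x/∂x + ∂F_y/∂y + ∂F_z/∂z = 0 + 0 + 27 = 27.

V is a rectangular box, so dV = dx dy dz with 0 ≤ x ≤ 3, 0 ≤ y ≤ 5, 0 ≤ z ≤ 3.

Integrate (27) over V as an iterated integral:

    ∭_V (∇·F) dV = ∫_0^{3} ∫_0^{5} ∫_0^{3} (27) dz dy dx.

Inner (z from 0 to 3): 81.
Middle (y from 0 to 5): 405.
Outer (x from 0 to 3): 1215.

Therefore ∯_{∂V} F · n dS = 1215.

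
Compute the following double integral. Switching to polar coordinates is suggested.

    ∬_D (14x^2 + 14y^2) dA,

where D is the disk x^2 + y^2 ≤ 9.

The region D is 0 ≤ r ≤ 3, 0 ≤ θ ≤ 2π in polar coordinates, where x = r cos(θ), y = r sin(θ), and dA = r dr dθ.

Under the substitution, the integrand becomes 14r^2, so

    ∬_D (14x^2 + 14y^2) dA = ∫_{0}^{2π} ∫_{0}^{3} (14r^2) · r dr dθ.

Inner integral (in r): ∫_{0}^{3} (14r^2) · r dr = 567/2.

Outer integral (in θ): ∫_{0}^{2π} (567/2) dθ = 567π.

Therefore ∬_D (14x^2 + 14y^2) dA = 567π.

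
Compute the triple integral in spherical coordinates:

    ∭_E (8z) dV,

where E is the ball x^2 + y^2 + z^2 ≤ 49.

In spherical coordinates, x = ρ sin(φ) cos(θ), y = ρ sin(φ) sin(θ), z = ρ cos(φ), and dV = ρ^2 sin(φ) dρ dφ dθ.

The integrand becomes 8ρ cos(φ), so

    ∭_E (8z) dV = ∫_{0}^{2π} ∫_{0}^{π} ∫_{0}^{7} (8ρ cos(φ)) · ρ^2 sin(φ) dρ dφ dθ.

Inner (ρ): 2401sin(2φ).
Middle (φ): 0.
Outer (θ): 0.

Therefore the triple integral equals 0.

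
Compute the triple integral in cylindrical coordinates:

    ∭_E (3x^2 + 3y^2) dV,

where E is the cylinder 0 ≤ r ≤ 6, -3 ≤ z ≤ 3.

In cylindrical coordinates, x = r cos(θ), y = r sin(θ), z = z, and dV = r dr dθ dz.

The integrand becomes 3r^2, so

    ∭_E (3x^2 + 3y^2) dV = ∫_{0}^{2π} ∫_{0}^{6} ∫_{-3}^{3} (3r^2) · r dz dr dθ.

Inner (z): 18r^3.
Middle (r from 0 to 6): 5832.
Outer (θ): 11664π.

Therefore the triple integral equals 11664π.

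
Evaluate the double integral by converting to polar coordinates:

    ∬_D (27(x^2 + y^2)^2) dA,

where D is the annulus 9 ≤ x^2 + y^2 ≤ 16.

The region D is 3 ≤ r ≤ 4, 0 ≤ θ ≤ 2π in polar coordinates, where x = r cos(θ), y = r sin(θ), and dA = r dr dθ.

Under the substitution, the integrand becomes 27r^4, so

    ∬_D (27(x^2 + y^2)^2) dA = ∫_{0}^{2π} ∫_{3}^{4} (27r^4) · r dr dθ.

Inner integral (in r): ∫_{3}^{4} (27r^4) · r dr = 30303/2.

Outer integral (in θ): ∫_{0}^{2π} (30303/2) dθ = 30303π.

Therefore ∬_D (27(x^2 + y^2)^2) dA = 30303π.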